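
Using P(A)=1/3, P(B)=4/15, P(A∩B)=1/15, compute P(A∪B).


P(A∪B) = P(A) + P(B) - P(A∩B)
= 1/3 + 4/15 - 1/15 = 8/15

8/15


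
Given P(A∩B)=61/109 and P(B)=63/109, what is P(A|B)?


P(A|B) = P(A∩B)/P(B) = (61/109)/(63/109) = 61/63

61/63


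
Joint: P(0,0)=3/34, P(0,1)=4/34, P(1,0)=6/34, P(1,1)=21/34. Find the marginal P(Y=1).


P(Y=1) = P(0,1)+P(1,1) = 4/34 + 21/34 = 25/34

25/34


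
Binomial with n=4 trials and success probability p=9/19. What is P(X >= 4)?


P(X>=4) = P(X=4)
= 6561/130321
= 6561/130321

6561/130321


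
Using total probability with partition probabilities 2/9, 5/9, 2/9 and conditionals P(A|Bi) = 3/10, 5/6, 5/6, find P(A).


P(A) = P(A|B1)P(B1) + P(A|B2)P(B2) + P(A|B3)P(B3)
= 3/10*2/9 + 5/6*5/9 + 5/6*2/9
= 1/15 + 25/54 + 5/27 = 193/270

193/270


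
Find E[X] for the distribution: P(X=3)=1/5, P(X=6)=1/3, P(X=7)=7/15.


E[X] = sum(x * P(x))
= 3*1/5 + 6*1/3 + 7*7/15
= 88/15

88/15


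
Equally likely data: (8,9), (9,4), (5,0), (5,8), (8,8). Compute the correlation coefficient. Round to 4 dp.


Cov(X,Y) = 1.8000, Var(X) = 2.8000, Var(Y) = 11.3600
rho = Cov/(sqrt(VarX)*sqrt(VarY)) = 0.3192

0.3192


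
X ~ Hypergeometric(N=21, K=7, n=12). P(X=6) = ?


P(X=6) = C(7,6)*C(14,6) / C(21,12)
= 7*3003 / 293930
= 21021/293930 = 231/3230

231/3230


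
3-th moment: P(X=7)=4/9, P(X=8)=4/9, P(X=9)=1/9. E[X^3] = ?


E[X^3] = sum(x^3 * P(x))
= 343*4/9 + 512*4/9 + 729*1/9
= 461

461


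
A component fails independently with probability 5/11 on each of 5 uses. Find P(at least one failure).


P(at least one) = 1 - P(none)
P(none) = (1 - 5/11)^5 = (6/11)^5 = 7776/161051
P(at least one) = 1 - 7776/161051 = 153275/161051

153275/161051


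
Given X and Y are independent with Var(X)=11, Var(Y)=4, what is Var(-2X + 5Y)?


Independence => Cov(X,Y)=0
Var(-2X + 5Y) = (-2)^2*Var(X) + 5^2*Var(Y)
= 4*11 + 25*4 = 144

144


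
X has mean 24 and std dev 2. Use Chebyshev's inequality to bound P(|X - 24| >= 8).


k = 8/2 = 4
Chebyshev: P(|X-mu| >= k*sigma) <= 1/k^2 = 1/4^2 = 1/16

1/16


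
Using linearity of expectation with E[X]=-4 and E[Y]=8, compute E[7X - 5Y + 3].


E[7X - 5Y + 3] = 7*E[X] - 5*E[Y] + 3
= (7)*(-4) + (-5)*(8) + (3)
= -28 - 40 + 3 = -65

-65


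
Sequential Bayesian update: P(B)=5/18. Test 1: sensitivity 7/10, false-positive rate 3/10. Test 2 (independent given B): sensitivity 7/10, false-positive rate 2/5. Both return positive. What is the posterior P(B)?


After test 1: P(+) = 7/10*5/18 + 3/10*13/18 = 37/90
P(B|+) = (7/36)/(37/90) = 35/74
After test 2 (use post1 as new prior): P(+) = 7/10*35/74 + 2/5*39/74 = 401/740
P(B|+,+) = (49/148)/(401/740) = 245/401

245/401


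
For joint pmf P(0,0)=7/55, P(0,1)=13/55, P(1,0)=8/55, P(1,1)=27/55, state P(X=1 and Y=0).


Read from table: P(X=1, Y=0) = 8/55

8/55


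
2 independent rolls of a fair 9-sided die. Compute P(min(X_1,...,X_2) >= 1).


P(min >= 1) = P(all X_i >= 1) = (P(X_1 >= 1))^2
= (9/9)^2 = 1^2 = 1

1


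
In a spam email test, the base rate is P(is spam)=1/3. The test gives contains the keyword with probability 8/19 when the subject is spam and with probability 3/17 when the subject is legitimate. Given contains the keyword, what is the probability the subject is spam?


P(A) = P(A|B)P(B) + P(A|B')P(B') = 8/19*1/3 + 3/17*2/3 = 250/969
P(B|A) = P(A|B)P(B)/P(A) = (8/57)/(250/969) = 68/125

68/125


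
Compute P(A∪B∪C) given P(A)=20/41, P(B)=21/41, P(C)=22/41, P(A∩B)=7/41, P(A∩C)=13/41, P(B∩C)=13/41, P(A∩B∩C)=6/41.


P(A∪B∪C) = P(A)+P(B)+P(C) - P(AB)-P(AC)-P(BC) + P(ABC)
= 20/41+21/41+22/41 - 7/41-13/41-13/41 + 6/41
= 36/41

36/41


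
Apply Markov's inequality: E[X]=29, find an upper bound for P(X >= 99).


Markov: P(X >= a) <= E[X]/a
P(X >= 99) <= 29/99

29/99


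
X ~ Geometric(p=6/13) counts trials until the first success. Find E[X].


For geometric (trials until first success), E[X] = 1/p = 1/(6/13) = 13/6

13/6


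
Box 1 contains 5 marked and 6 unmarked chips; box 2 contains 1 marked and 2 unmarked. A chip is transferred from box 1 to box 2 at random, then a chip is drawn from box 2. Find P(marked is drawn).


P(transfer marked) = 5/11; P(transfer unmarked) = 6/11
If marked transferred: Urn II has 2 marked of 4, so P(marked|marked moved) = 1/2
If unmarked transferred: Urn II has 1 marked of 4, so P(marked|unmarked moved) = 1/4
By total probability: P(marked) = 5/11*1/2 + 6/11*1/4 = 4/11

4/11


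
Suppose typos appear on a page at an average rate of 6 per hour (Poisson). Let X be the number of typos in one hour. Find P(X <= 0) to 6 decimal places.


P(X<=0) = e^(-6)*6^0/0!
≈ 0.0024787522
≈ 0.002479

0.002479


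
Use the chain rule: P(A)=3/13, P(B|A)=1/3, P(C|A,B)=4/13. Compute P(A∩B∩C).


P(A∩B∩C) = P(A) * P(B|A) * P(C|A∩B)
= 3/13 * 1/3 * 4/13
= 1/13 * 4/13 = 4/169

4/169


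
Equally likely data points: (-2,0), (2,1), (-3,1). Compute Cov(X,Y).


E[X]=-1, E[Y]=2/3, E[XY]=-1/3
Cov(X,Y) = E[XY] - E[X]E[Y] = -1/3 + 1*2/3 = 1/3

1/3


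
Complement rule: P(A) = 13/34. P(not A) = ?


P(A') = 1 - P(A) = 1 - 13/34 = 21/34

21/34


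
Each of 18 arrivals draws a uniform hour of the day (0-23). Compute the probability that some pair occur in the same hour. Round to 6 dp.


P(all different) = prod((24-i)/24 for i=0..17) = 0.000123
P(at least one match) = 1 - 0.000123 = 0.999877

0.999877


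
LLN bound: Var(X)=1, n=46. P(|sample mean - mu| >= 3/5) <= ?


Var(Xbar) = Var(X)/n = 1/46
Chebyshev: P(|Xbar-mu| >= 3/5) <= Var(Xbar)/(3/5)^2 = (1/46)/(9/25) = 25/414

25/414


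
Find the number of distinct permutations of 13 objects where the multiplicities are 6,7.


13! = 6227020800
Denominator: 6!=720 * 7!=5040
Coefficient = 6227020800 / 3628800 = 1716

1716


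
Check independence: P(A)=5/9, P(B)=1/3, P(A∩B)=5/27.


P(A)*P(B) = 5/9*1/3 = 5/27
P(A∩B) = 5/27, which equals P(A)P(B), so independent

Yes, A and B are independent


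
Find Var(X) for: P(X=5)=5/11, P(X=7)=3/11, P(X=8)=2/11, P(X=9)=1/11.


E[X] = 71/11, E[X^2] = 481/11
Var(X) = E[X^2] - (E[X])^2 = 481/11 - (71/11)^2 = 250/121

250/121


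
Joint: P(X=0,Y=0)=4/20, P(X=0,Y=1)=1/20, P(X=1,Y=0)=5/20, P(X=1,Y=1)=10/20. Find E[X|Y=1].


P(Y=1) = 11/20
E[X|Y=1] = (0*1 + 1*10)/11 = 10/11

10/11


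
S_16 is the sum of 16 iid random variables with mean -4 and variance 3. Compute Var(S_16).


By independence, Var(S_n) = n*Var(X_1) = 16*3 = 48

48


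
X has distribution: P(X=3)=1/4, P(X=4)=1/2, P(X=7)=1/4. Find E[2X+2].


E[2X+2] = sum(g(x)*P(x))
= 8*1/4 + 10*1/2 + 16*1/4
= 11

11


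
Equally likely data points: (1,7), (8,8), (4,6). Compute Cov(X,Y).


E[X]=13/3, E[Y]=7, E[XY]=95/3
Cov(X,Y) = E[XY] - E[X]E[Y] = 95/3 - 13/3*7 = 4/3

4/3


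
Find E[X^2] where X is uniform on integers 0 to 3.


E[X^2] = (1/4) * sum(x^2 for x=0..3)
= 14/4 = 7/2

7/2


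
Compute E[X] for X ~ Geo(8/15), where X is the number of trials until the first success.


For geometric (trials until first success), E[X] = 1/p = 1/(8/15) = 15/8

15/8


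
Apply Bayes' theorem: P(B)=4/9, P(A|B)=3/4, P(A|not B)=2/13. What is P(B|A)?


P(A) = P(A|B)P(B) + P(A|B')P(B') = 3/4*4/9 + 2/13*5/9 = 49/117
P(B|A) = P(A|B)P(B)/P(A) = (1/3)/(49/117) = 39/49

39/49


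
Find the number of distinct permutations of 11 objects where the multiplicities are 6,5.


11! = 39916800
Denominator: 6!=720 * 5!=120
Coefficient = 39916800 / 86400 = 462

462


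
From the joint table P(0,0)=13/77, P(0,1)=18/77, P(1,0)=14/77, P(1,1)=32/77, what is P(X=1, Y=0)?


Read from table: P(X=1, Y=0) = 14/77 = 2/11

2/11


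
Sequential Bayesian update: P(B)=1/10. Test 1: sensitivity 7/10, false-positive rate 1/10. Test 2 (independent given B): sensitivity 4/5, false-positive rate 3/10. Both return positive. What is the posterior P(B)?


After test 1: P(+) = 7/10*1/10 + 1/10*9/10 = 4/25
P(B|+) = (7/100)/(4/25) = 7/16
After test 2 (use post1 as new prior): P(+) = 4/5*7/16 + 3/10*9/16 = 83/160
P(B|+,+) = (7/20)/(83/160) = 56/83

56/83


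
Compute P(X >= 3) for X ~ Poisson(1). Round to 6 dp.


P(X>=3) = 1 - P(X<=2) = 1 - (e^(-1)*1^0/0! + e^(-1)*1^1/1! + e^(-1)*1^2/2!)
≈ 1 - (0.3678794412 + 0.3678794412 + 0.1839397206)
= 1 - 0.9196986030 = 0.0803013970
≈ 0.080301

0.080301


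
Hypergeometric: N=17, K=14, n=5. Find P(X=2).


P(X=2) = C(14,2)*C(3,3) / C(17,5)
= 91*1 / 6188
= 91/6188 = 1/68

1/68


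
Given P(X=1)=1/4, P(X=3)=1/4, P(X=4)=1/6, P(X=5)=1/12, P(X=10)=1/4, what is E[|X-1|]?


E[|X-1|] = sum(g(x)*P(x))
= 0*1/4 + 2*1/4 + 3*1/6 + 4*1/12 + 9*1/4
= 43/12

43/12


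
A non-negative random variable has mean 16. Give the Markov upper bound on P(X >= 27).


Markov: P(X >= a) <= E[X]/a
P(X >= 27) <= 16/27

16/27


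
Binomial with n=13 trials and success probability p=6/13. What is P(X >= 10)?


P(X>=10) = P(X=10) + P(X=11) + P(X=12) + P(X=13)
= 456277764096/23298085122481 + 106662334464/23298085122481 + 15237476352/23298085122481 + 13060694016/302875106592253
= 7529369167872/302875106592253

7529369167872/302875106592253


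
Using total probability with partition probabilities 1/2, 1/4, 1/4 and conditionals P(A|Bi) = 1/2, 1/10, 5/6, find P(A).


P(A) = P(A|B1)P(B1) + P(A|B2)P(B2) + P(A|B3)P(B3)
= 1/2*1/2 + 1/10*1/4 + 5/6*1/4
= 1/4 + 1/40 + 5/24 = 29/60

29/60


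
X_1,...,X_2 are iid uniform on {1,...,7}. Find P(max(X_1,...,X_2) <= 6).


P(max <= 6) = P(all X_i <= 6) = (P(X_1 <= 6))^2
= (6/7)^2 = 36/49

36/49


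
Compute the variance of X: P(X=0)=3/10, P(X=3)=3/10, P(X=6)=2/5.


E[X] = 33/10, E[X^2] = 171/10
Var(X) = E[X^2] - (E[X])^2 = 171/10 - (33/10)^2 = 621/100

621/100


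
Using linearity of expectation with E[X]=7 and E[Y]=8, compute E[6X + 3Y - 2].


E[6X + 3Y - 2] = 6*E[X] + 3*E[Y] - 2
= (6)*(7) + (3)*(8) + (-2)
= 42 + 24 - 2 = 64

64


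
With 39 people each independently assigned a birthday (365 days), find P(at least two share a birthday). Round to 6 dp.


P(all different) = prod((365-i)/365 for i=0..38) = 0.121780
P(at least one match) = 1 - 0.121780 = 0.878220

0.878220


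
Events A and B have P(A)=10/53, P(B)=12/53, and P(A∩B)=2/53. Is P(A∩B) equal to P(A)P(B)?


P(A)*P(B) = 10/53*12/53 = 120/2809
P(A∩B) = 2/53 != 120/2809, so not independent

No, A and B are not independent


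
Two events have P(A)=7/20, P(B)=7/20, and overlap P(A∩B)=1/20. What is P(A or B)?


P(A∪B) = P(A) + P(B) - P(A∩B)
= 7/20 + 7/20 - 1/20 = 13/20

13/20


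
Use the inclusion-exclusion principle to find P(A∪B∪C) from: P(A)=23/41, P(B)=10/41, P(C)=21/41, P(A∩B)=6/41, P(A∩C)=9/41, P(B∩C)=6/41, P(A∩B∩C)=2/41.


P(A∪B∪C) = P(A)+P(B)+P(C) - P(AB)-P(AC)-P(BC) + P(ABC)
= 23/41+10/41+21/41 - 6/41-9/41-6/41 + 2/41
= 35/41

35/41


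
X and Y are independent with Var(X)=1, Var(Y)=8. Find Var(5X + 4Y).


Independence => Cov(X,Y)=0
Var(5X + 4Y) = 5^2*Var(X) + 4^2*Var(Y)
= 25*1 + 16*8 = 153

153


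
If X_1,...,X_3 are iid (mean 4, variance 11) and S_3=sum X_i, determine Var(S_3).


By independence, Var(S_n) = n*Var(X_1) = 3*11 = 33

33


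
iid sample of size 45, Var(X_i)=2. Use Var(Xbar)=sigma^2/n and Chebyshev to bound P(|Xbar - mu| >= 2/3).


Var(Xbar) = Var(X)/n = 2/45
Chebyshev: P(|Xbar-mu| >= 2/3) <= Var(Xbar)/(2/3)^2 = (2/45)/(4/9) = 1/10

1/10


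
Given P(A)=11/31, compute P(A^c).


P(A') = 1 - P(A) = 1 - 11/31 = 20/31

20/31


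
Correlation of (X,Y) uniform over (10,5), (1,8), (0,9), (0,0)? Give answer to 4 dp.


Cov(X,Y) = -0.6250, Var(X) = 17.6875, Var(Y) = 12.2500
rho = Cov/(sqrt(VarX)*sqrt(VarY)) = -0.0425

-0.0425


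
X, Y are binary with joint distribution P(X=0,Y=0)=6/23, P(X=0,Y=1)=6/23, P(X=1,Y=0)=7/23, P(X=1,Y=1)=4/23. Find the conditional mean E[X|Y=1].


P(Y=1) = 10/23
E[X|Y=1] = (0*6 + 1*4)/10 = 4/10 = 2/5

2/5


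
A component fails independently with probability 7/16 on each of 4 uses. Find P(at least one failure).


P(at least one) = 1 - P(none)
P(none) = (1 - 7/16)^4 = (9/16)^4 = 6561/65536
P(at least one) = 1 - 6561/65536 = 58975/65536

58975/65536


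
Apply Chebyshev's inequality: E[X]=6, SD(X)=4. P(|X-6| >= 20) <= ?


k = 20/4 = 5
Chebyshev: P(|X-mu| >= k*sigma) <= 1/k^2 = 1/5^2 = 1/25

1/25


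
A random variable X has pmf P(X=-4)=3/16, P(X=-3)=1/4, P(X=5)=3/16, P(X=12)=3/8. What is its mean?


E[X] = sum(x * P(x))
= -4*3/16 - 3*1/4 + 5*3/16 + 12*3/8
= 63/16

63/16


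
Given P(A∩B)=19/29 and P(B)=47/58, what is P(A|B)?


P(A|B) = P(A∩B)/P(B) = (38/58)/(47/58) = 38/47

38/47


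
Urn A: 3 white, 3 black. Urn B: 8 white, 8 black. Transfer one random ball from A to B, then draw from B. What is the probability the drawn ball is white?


P(transfer white) = 3/6 = 1/2; P(transfer black) = 1/2
If white transferred: Urn II has 9 white of 17, so P(white|white moved) = 9/17
If black transferred: Urn II has 8 white of 17, so P(white|black moved) = 8/17
By total probability: P(white) = 1/2*9/17 + 1/2*8/17 = 1/2

1/2


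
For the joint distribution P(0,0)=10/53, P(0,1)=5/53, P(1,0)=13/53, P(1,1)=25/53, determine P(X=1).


P(X=1) = P(1,0)+P(1,1) = 13/53 + 25/53 = 38/53

38/53


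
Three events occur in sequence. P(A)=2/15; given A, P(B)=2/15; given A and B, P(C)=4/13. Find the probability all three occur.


P(A∩B∩C) = P(A) * P(B|A) * P(C|A∩B)
= 2/15 * 2/15 * 4/13
= 4/225 * 4/13 = 16/2925

16/2925


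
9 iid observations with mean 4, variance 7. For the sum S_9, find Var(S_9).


By independence, Var(S_n) = n*Var(X_1) = 9*7 = 63

63


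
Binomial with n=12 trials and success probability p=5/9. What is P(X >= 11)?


P(X>=11) = P(X=11) + P(X=12)
= 781250000/94143178827 + 244140625/282429536481
= 2587890625/282429536481

2587890625/282429536481


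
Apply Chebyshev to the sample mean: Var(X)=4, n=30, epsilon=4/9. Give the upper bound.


Var(Xbar) = Var(X)/n = 4/30
Chebyshev: P(|Xbar-mu| >= 4/9) <= Var(Xbar)/(4/9)^2 = (2/15)/(16/81) = 27/40

27/40


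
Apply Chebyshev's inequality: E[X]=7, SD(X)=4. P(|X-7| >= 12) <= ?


k = 12/4 = 3
Chebyshev: P(|X-mu| >= k*sigma) <= 1/k^2 = 1/3^2 = 1/9

1/9


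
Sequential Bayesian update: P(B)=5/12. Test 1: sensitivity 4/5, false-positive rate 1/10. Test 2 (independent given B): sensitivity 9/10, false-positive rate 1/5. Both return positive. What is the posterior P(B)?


After test 1: P(+) = 4/5*5/12 + 1/10*7/12 = 47/120
P(B|+) = (1/3)/(47/120) = 40/47
After test 2 (use post1 as new prior): P(+) = 9/10*40/47 + 1/5*7/47 = 187/235
P(B|+,+) = (36/47)/(187/235) = 180/187

180/187


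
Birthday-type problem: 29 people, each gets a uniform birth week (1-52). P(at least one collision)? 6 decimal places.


P(all different) = prod((52-i)/52 for i=0..28) = 0.000054
P(at least one match) = 1 - 0.000054 = 0.999946

0.999946


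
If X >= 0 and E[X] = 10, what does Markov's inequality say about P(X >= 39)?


Markov: P(X >= a) <= E[X]/a
P(X >= 39) <= 10/39

10/39


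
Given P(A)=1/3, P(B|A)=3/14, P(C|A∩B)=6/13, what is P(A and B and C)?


P(A∩B∩C) = P(A) * P(B|A) * P(C|A∩B)
= 1/3 * 3/14 * 6/13
= 1/14 * 6/13 = 3/91

3/91


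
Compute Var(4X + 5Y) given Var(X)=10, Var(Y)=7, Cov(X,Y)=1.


Var(4X + 5Y) = 4^2*Var(X) + 5^2*Var(Y) + 2*4*5*Cov(X,Y)
= 16*10 + 25*7 + 40*1
= 160 + 175 + 40 = 375

375


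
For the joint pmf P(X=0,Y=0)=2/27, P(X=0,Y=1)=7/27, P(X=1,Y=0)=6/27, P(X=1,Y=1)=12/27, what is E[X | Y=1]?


P(Y=1) = 19/27
E[X|Y=1] = (0*7 + 1*12)/19 = 12/19

12/19


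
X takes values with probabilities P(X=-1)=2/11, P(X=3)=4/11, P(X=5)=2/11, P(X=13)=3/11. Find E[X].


E[X] = sum(x * P(x))
= -1*2/11 + 3*4/11 + 5*2/11 + 13*3/11
= 59/11

59/11


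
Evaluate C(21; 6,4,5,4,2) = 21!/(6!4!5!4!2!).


21! = 51090942171709440000
Denominator: 6!=720 * 4!=24 * 5!=120 * 4!=24 * 2!=2
Coefficient = 51090942171709440000 / 99532800 = 513307594800

513307594800


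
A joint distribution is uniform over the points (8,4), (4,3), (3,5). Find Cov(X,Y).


E[X]=5, E[Y]=4, E[XY]=59/3
Cov(X,Y) = E[XY] - E[X]E[Y] = 59/3 - 5*4 = -1/3

-1/3


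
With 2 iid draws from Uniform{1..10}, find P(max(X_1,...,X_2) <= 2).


P(max <= 2) = P(all X_i <= 2) = (P(X_1 <= 2))^2
= (2/10)^2 = (1/5)^2 = 1/25

1/25


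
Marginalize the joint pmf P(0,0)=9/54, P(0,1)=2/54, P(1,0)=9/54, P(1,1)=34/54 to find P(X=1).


P(X=1) = P(1,0)+P(1,1) = 9/54 + 34/54 = 43/54

43/54


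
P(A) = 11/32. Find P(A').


P(A') = 1 - P(A) = 1 - 11/32 = 21/32

21/32


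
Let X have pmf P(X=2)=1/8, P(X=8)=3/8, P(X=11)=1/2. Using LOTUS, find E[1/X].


E[1/X] = sum(g(x)*P(x))
= 1/2*1/8 + 1/8*3/8 + 1/11*1/2
= 109/704

109/704


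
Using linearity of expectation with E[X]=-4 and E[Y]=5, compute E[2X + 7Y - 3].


E[2X + 7Y - 3] = 2*E[X] + 7*E[Y] - 3
= (2)*(-4) + (7)*(5) + (-3)
= -8 + 35 - 3 = 24

24


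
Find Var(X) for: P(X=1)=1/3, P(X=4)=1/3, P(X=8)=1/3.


E[X] = 13/3, E[X^2] = 27
Var(X) = E[X^2] - (E[X])^2 = 27 - (13/3)^2 = 74/9

74/9


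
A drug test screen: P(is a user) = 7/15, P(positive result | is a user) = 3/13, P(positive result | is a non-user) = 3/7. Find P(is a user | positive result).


P(A) = P(A|B)P(B) + P(A|B')P(B') = 3/13*7/15 + 3/7*8/15 = 153/455
P(B|A) = P(A|B)P(B)/P(A) = (7/65)/(153/455) = 49/153

49/153


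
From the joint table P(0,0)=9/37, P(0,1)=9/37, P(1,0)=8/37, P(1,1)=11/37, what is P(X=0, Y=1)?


Read from table: P(X=0, Y=1) = 9/37

9/37


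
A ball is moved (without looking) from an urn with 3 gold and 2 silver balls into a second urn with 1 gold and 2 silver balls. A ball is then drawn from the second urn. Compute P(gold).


P(transfer gold) = 3/5; P(transfer silver) = 2/5
If gold transferred: Urn II has 2 gold of 4, so P(gold|gold moved) = 1/2
If silver transferred: Urn II has 1 gold of 4, so P(gold|silver moved) = 1/4
By total probability: P(gold) = 3/5*1/2 + 2/5*1/4 = 2/5

2/5


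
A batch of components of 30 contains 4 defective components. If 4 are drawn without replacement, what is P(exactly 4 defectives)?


P(X=4) = C(4,4)*C(26,0) / C(30,4)
= 1*1 / 27405
= 1/27405

1/27405


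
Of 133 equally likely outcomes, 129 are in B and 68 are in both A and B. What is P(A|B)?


P(A|B) = P(A∩B)/P(B) = (68/133)/(129/133) = 68/129

68/129


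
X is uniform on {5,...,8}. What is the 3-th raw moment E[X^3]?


E[X^3] = (1/4) * sum(x^3 for x=5..8)
= 1196/4 = 299

299


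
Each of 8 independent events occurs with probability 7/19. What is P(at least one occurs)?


P(at least one) = 1 - P(none)
P(none) = (1 - 7/19)^8 = (12/19)^8 = 429981696/16983563041
P(at least one) = 1 - 429981696/16983563041 = 16553581345/16983563041

16553581345/16983563041


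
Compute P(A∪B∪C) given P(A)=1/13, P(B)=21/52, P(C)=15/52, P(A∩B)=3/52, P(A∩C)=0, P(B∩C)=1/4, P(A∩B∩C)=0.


P(A∪B∪C) = P(A)+P(B)+P(C) - P(AB)-P(AC)-P(BC) + P(ABC)
= 1/13+21/52+15/52 - 3/52-0-1/4 + 0
= 6/13

6/13


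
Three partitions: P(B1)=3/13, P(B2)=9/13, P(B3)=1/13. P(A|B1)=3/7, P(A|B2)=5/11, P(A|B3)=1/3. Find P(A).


P(A) = P(A|B1)P(B1) + P(A|B2)P(B2) + P(A|B3)P(B3)
= 3/7*3/13 + 5/11*9/13 + 1/3*1/13
= 9/91 + 45/143 + 1/39 = 1319/3003

1319/3003


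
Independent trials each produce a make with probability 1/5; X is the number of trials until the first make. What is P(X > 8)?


P(X > 8) = P(first 8 trials all fail) = (1-p)^8 = (4/5)^8 = 65536/390625

65536/390625


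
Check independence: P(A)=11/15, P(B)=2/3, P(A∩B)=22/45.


P(A)*P(B) = 11/15*2/3 = 22/45
P(A∩B) = 22/45, which equals P(A)P(B), so independent

Yes, A and B are independent


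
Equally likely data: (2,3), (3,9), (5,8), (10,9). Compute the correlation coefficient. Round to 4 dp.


Cov(X,Y) = 4.5000, Var(X) = 9.5000, Var(Y) = 6.1875
rho = Cov/(sqrt(VarX)*sqrt(VarY)) = 0.5869

0.5869


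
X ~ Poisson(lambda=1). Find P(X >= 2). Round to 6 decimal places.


P(X>=2) = 1 - P(X<=1) = 1 - (e^(-1)*1^0/0! + e^(-1)*1^1/1!)
≈ 1 - (0.3678794412 + 0.3678794412)
= 1 - 0.7357588824 = 0.2642411176
≈ 0.264241

0.264241


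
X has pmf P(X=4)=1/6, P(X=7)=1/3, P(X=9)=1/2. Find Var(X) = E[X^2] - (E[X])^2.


E[X] = 15/2, E[X^2] = 119/2
Var(X) = E[X^2] - (E[X])^2 = 119/2 - (15/2)^2 = 13/4

13/4


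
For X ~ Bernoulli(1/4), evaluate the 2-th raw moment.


For Bernoulli: X in {0,1}
E[X^2] = 0^2*(1-1/4) + 1^2*1/4 = 1/4

1/4


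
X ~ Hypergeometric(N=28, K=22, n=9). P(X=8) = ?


P(X=8) = C(22,8)*C(6,1) / C(28,9)
= 319770*6 / 6906900
= 1918620/6906900 = 2907/10465

2907/10465


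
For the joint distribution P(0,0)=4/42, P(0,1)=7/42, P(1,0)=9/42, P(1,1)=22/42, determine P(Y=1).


P(Y=1) = P(0,1)+P(1,1) = 7/42 + 22/42 = 29/42

29/42


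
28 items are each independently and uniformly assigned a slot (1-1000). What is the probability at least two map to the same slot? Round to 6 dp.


P(all different) = prod((1000-i)/1000 for i=0..27) = 0.682827
P(at least one match) = 1 - 0.682827 = 0.317173

0.317173


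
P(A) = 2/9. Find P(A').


P(A') = 1 - P(A) = 1 - 2/9 = 7/9

7/9


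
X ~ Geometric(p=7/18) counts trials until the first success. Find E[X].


For geometric (trials until first success), E[X] = 1/p = 1/(7/18) = 18/7

18/7


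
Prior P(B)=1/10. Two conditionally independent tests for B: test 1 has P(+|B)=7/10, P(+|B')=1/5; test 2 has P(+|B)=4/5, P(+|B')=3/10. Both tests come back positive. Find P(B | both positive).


After test 1: P(+) = 7/10*1/10 + 1/5*9/10 = 1/4
P(B|+) = (7/100)/(1/4) = 7/25
After test 2 (use post1 as new prior): P(+) = 4/5*7/25 + 3/10*18/25 = 11/25
P(B|+,+) = (28/125)/(11/25) = 28/55

28/55


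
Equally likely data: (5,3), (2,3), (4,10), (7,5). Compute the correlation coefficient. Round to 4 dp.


Cov(X,Y) = 0.3750, Var(X) = 3.2500, Var(Y) = 8.1875
rho = Cov/(sqrt(VarX)*sqrt(VarY)) = 0.0727

0.0727


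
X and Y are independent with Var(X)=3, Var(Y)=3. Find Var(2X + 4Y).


Independence => Cov(X,Y)=0
Var(2X + 4Y) = 2^2*Var(X) + 4^2*Var(Y)
= 4*3 + 16*3 = 60

60


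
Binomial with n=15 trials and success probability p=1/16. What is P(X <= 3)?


P(X<=3) = P(X=0) + P(X=1) + P(X=2) + P(X=3)
= 437893890380859375/1152921504606846976 + 437893890380859375/1152921504606846976 + 204350482177734375/1152921504606846976 + 59034583740234375/1152921504606846976
= 284793211669921875/288230376151711744

284793211669921875/288230376151711744


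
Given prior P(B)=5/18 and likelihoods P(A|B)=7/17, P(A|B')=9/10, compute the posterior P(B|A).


P(A) = P(A|B)P(B) + P(A|B')P(B') = 7/17*5/18 + 9/10*13/18 = 2339/3060
P(B|A) = P(A|B)P(B)/P(A) = (35/306)/(2339/3060) = 350/2339

350/2339


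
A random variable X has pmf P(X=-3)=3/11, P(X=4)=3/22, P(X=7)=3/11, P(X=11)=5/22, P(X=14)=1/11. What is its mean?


E[X] = sum(x * P(x))
= -3*3/11 + 4*3/22 + 7*3/11 + 11*5/22 + 14*1/11
= 119/22

119/22


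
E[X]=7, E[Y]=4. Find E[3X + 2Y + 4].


E[3X + 2Y + 4] = 3*E[X] + 2*E[Y] + 4
= (3)*(7) + (2)*(4) + (4)
= 21 + 8 + 4 = 33

33


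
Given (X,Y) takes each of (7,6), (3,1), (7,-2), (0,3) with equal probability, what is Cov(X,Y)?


E[X]=17/4, E[Y]=2, E[XY]=31/4
Cov(X,Y) = E[XY] - E[X]E[Y] = 31/4 - 17/4*2 = -3/4

-3/4


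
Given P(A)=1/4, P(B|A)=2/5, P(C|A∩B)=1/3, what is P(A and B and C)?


P(A∩B∩C) = P(A) * P(B|A) * P(C|A∩B)
= 1/4 * 2/5 * 1/3
= 1/10 * 1/3 = 1/30

1/30


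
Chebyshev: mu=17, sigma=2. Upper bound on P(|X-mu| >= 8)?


k = 8/2 = 4
Chebyshev: P(|X-mu| >= k*sigma) <= 1/k^2 = 1/4^2 = 1/16

1/16


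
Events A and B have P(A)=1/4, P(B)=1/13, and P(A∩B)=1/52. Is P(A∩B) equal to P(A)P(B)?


P(A)*P(B) = 1/4*1/13 = 1/52
P(A∩B) = 1/52, which equals P(A)P(B), so independent

Yes, A and B are independent


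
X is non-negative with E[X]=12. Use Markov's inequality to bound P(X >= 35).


Markov: P(X >= a) <= E[X]/a
P(X >= 35) <= 12/35

12/35


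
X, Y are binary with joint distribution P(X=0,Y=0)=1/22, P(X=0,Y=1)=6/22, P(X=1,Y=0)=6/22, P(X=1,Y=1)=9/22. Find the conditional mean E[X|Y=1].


P(Y=1) = 15/22
E[X|Y=1] = (0*6 + 1*9)/15 = 9/15 = 3/5

3/5


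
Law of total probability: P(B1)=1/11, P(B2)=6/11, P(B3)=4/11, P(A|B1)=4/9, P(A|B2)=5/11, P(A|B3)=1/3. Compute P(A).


P(A) = P(A|B1)P(B1) + P(A|B2)P(B2) + P(A|B3)P(B3)
= 4/9*1/11 + 5/11*6/11 + 1/3*4/11
= 4/99 + 30/121 + 4/33 = 446/1089

446/1089


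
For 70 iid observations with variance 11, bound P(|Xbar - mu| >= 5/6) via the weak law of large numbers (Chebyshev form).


Var(Xbar) = Var(X)/n = 11/70
Chebyshev: P(|Xbar-mu| >= 5/6) <= Var(Xbar)/(5/6)^2 = (11/70)/(25/36) = 198/875

198/875


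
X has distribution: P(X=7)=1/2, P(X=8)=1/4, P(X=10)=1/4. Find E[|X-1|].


E[|X-1|] = sum(g(x)*P(x))
= 6*1/2 + 7*1/4 + 9*1/4
= 7

7


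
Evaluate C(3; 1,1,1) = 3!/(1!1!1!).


3! = 6
Denominator: 1!=1 * 1!=1 * 1!=1
Coefficient = 6 / 1 = 6

6


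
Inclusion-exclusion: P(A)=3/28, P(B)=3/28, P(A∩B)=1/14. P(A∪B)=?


P(A∪B) = P(A) + P(B) - P(A∩B)
= 3/28 + 3/28 - 1/14 = 1/7

1/7


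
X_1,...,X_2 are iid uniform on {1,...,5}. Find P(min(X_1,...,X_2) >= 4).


P(min >= 4) = P(all X_i >= 4) = (P(X_1 >= 4))^2
= (2/5)^2 = 4/25

4/25


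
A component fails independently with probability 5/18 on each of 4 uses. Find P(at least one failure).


P(at least one) = 1 - P(none)
P(none) = (1 - 5/18)^4 = (13/18)^4 = 28561/104976
P(at least one) = 1 - 28561/104976 = 76415/104976

76415/104976


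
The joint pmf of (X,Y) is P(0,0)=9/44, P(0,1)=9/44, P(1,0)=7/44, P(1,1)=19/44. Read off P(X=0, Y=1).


Read from table: P(X=0, Y=1) = 9/44

9/44


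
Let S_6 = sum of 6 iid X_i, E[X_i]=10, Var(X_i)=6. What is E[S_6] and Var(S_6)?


E[S_n] = n*mu = 6*10 = 60
Var(S_n) = n*sigma^2 = 6*6 = 36

E[S_6]=60, Var(S_6)=36


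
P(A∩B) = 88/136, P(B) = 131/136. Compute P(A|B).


P(A|B) = P(A∩B)/P(B) = (88/136)/(131/136) = 88/131

88/131


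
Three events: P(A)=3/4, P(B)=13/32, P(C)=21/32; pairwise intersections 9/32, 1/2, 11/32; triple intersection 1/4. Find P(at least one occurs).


P(A∪B∪C) = P(A)+P(B)+P(C) - P(AB)-P(AC)-P(BC) + P(ABC)
= 3/4+13/32+21/32 - 9/32-1/2-11/32 + 1/4
= 15/16

15/16


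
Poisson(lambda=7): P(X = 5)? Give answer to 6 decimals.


P(X=5) = e^(-7) * 7^5 / 5!
≈ 0.0009118819656 * 16807 / 120
≈ 0.127717

0.127717


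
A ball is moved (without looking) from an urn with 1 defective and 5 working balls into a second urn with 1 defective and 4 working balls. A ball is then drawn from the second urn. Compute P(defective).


P(transfer defective) = 1/6; P(transfer working) = 5/6
If defective transferred: Urn II has 2 defective of 6, so P(defective|defective moved) = 1/3
If working transferred: Urn II has 1 defective of 6, so P(defective|working moved) = 1/6
By total probability: P(defective) = 1/6*1/3 + 5/6*1/6 = 7/36

7/36


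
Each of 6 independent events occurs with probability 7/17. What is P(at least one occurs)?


P(at least one) = 1 - P(none)
P(none) = (1 - 7/17)^6 = (10/17)^6 = 1000000/24137569
P(at least one) = 1 - 1000000/24137569 = 23137569/24137569

23137569/24137569


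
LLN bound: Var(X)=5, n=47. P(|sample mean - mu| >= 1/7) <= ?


Var(Xbar) = Var(X)/n = 5/47
Chebyshev: P(|Xbar-mu| >= 1/7) <= Var(Xbar)/(1/7)^2 = (5/47)/(1/49) = 245/47
Bound exceeds 1, so trivial bound: 1

1


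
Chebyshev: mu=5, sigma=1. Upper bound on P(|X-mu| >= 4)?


k = 4/1 = 4
Chebyshev: P(|X-mu| >= k*sigma) <= 1/k^2 = 1/4^2 = 1/16

1/16


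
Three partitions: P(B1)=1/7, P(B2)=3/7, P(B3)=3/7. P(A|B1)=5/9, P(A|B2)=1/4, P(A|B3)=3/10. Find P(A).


P(A) = P(A|B1)P(B1) + P(A|B2)P(B2) + P(A|B3)P(B3)
= 5/9*1/7 + 1/4*3/7 + 3/10*3/7
= 5/63 + 3/28 + 9/70 = 397/1260

397/1260


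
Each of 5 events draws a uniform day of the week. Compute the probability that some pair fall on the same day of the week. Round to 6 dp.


P(all different) = prod((7-i)/7 for i=0..4) = 0.149938
P(at least one match) = 1 - 0.149938 = 0.850062

0.850062


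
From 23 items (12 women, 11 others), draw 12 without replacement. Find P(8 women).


P(X=8) = C(12,8)*C(11,4) / C(23,12)
= 495*330 / 1352078
= 163350/1352078 = 81675/676039

81675/676039


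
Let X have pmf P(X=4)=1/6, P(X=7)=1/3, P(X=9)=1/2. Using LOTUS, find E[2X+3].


E[2X+3] = sum(g(x)*P(x))
= 11*1/6 + 17*1/3 + 21*1/2
= 18

18


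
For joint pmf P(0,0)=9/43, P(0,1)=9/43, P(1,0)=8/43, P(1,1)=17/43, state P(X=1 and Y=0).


Read from table: P(X=1, Y=0) = 8/43

8/43


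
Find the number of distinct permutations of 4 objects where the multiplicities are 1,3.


4! = 24
Denominator: 1!=1 * 3!=6
Coefficient = 24 / 6 = 4

4


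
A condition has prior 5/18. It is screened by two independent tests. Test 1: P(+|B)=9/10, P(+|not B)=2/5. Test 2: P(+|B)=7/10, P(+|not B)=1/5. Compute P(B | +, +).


After test 1: P(+) = 9/10*5/18 + 2/5*13/18 = 97/180
P(B|+) = (1/4)/(97/180) = 45/97
After test 2 (use post1 as new prior): P(+) = 7/10*45/97 + 1/5*52/97 = 419/970
P(B|+,+) = (63/194)/(419/970) = 315/419

315/419


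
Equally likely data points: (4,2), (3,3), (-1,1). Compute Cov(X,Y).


E[X]=2, E[Y]=2, E[XY]=16/3
Cov(X,Y) = E[XY] - E[X]E[Y] = 16/3 - 2*2 = 4/3

4/3


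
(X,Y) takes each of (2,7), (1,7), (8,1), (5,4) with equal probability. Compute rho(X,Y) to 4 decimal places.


Cov(X,Y) = -6.7500, Var(X) = 7.5000, Var(Y) = 6.1875
rho = Cov/(sqrt(VarX)*sqrt(VarY)) = -0.9909

-0.9909


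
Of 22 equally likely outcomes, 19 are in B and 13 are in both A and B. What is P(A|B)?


P(A|B) = P(A∩B)/P(B) = (13/22)/(19/22) = 13/19

13/19


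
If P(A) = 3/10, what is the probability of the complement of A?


P(A') = 1 - P(A) = 1 - 3/10 = 7/10

7/10


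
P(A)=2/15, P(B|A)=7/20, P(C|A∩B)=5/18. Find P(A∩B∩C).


P(A∩B∩C) = P(A) * P(B|A) * P(C|A∩B)
= 2/15 * 7/20 * 5/18
= 7/150 * 5/18 = 7/540

7/540


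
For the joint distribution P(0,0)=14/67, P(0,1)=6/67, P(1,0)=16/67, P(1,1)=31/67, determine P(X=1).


P(X=1) = P(1,0)+P(1,1) = 16/67 + 31/67 = 47/67

47/67


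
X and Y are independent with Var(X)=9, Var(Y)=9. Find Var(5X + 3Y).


Independence => Cov(X,Y)=0
Var(5X + 3Y) = 5^2*Var(X) + 3^2*Var(Y)
= 25*9 + 9*9 = 306

306


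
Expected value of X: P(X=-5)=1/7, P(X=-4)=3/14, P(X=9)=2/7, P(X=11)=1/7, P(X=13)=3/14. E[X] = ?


E[X] = sum(x * P(x))
= -5*1/7 - 4*3/14 + 9*2/7 + 11*1/7 + 13*3/14
= 75/14

75/14


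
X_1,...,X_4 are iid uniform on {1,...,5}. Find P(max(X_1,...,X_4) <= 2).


P(max <= 2) = P(all X_i <= 2) = (P(X_1 <= 2))^4
= (2/5)^4 = 16/625

16/625


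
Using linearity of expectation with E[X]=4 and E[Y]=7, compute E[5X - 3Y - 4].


E[5X - 3Y - 4] = 5*E[X] - 3*E[Y] - 4
= (5)*(4) + (-3)*(7) + (-4)
= 20 - 21 - 4 = -5

-5


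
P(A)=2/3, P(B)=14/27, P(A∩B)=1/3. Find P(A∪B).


P(A∪B) = P(A) + P(B) - P(A∩B)
= 2/3 + 14/27 - 1/3 = 23/27

23/27


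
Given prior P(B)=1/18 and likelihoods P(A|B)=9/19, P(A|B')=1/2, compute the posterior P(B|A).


P(A) = P(A|B)P(B) + P(A|B')P(B') = 9/19*1/18 + 1/2*17/18 = 341/684
P(B|A) = P(A|B)P(B)/P(A) = (1/38)/(341/684) = 18/341

18/341


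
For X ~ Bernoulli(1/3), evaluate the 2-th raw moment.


For Bernoulli: X in {0,1}
E[X^2] = 0^2*(1-1/3) + 1^2*1/3 = 1/3

1/3


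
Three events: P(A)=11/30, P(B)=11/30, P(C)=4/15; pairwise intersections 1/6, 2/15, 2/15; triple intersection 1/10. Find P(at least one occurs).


P(A∪B∪C) = P(A)+P(B)+P(C) - P(AB)-P(AC)-P(BC) + P(ABC)
= 11/30+11/30+4/15 - 1/6-2/15-2/15 + 1/10
= 2/3

2/3


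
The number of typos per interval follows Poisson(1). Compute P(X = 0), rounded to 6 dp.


P(X=0) = e^(-1) * 1^0 / 0!
≈ 0.3678794412 * 1 / 1
≈ 0.367879

0.367879


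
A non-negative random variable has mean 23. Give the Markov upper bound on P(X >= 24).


Markov: P(X >= a) <= E[X]/a
P(X >= 24) <= 23/24

23/24


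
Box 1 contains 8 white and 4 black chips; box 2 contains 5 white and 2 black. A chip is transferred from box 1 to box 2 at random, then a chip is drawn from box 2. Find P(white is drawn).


P(transfer white) = 8/12 = 2/3; P(transfer black) = 1/3
If white transferred: Urn II has 6 white of 8, so P(white|white moved) = 3/4
If black transferred: Urn II has 5 white of 8, so P(white|black moved) = 5/8
By total probability: P(white) = 2/3*3/4 + 1/3*5/8 = 17/24

17/24


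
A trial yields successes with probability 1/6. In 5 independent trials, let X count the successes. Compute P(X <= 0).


P(X<=0) = P(X=0)
= 3125/7776
= 3125/7776

3125/7776


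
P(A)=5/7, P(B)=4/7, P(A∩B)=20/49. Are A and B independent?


P(A)*P(B) = 5/7*4/7 = 20/49
P(A∩B) = 20/49, which equals P(A)P(B), so independent

Yes, A and B are independent


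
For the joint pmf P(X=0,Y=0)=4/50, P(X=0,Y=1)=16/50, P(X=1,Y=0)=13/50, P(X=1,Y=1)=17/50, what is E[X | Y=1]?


P(Y=1) = 33/50
E[X|Y=1] = (0*16 + 1*17)/33 = 17/33

17/33


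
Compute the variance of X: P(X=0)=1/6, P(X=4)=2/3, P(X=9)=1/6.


E[X] = 25/6, E[X^2] = 145/6
Var(X) = E[X^2] - (E[X])^2 = 145/6 - (25/6)^2 = 245/36

245/36


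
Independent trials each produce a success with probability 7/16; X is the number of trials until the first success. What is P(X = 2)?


P(X=2) = (1-p)^1 * p = (9/16)^1 * 7/16
= 9/16 * 7/16 = 63/256

63/256


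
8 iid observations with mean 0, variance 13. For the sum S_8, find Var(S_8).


By independence, Var(S_n) = n*Var(X_1) = 8*13 = 104

104


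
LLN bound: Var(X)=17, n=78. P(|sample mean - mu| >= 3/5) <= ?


Var(Xbar) = Var(X)/n = 17/78
Chebyshev: P(|Xbar-mu| >= 3/5) <= Var(Xbar)/(3/5)^2 = (17/78)/(9/25) = 425/702

425/702


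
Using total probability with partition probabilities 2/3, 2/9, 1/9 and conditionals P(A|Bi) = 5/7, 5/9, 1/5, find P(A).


P(A) = P(A|B1)P(B1) + P(A|B2)P(B2) + P(A|B3)P(B3)
= 5/7*2/3 + 5/9*2/9 + 1/5*1/9
= 10/21 + 10/81 + 1/45 = 1763/2835

1763/2835


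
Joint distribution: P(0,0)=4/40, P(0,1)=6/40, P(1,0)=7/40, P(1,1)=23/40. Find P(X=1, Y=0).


Read from table: P(X=1, Y=0) = 7/40

7/40


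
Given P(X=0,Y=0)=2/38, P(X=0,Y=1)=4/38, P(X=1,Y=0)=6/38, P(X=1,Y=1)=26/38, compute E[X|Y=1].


P(Y=1) = 30/38
E[X|Y=1] = (0*4 + 1*26)/30 = 26/30 = 13/15

13/15


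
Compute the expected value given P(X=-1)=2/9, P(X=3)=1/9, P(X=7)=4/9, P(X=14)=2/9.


E[X] = sum(x * P(x))
= -1*2/9 + 3*1/9 + 7*4/9 + 14*2/9
= 19/3

19/3


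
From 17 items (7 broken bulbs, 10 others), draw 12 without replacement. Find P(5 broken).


P(X=5) = C(7,5)*C(10,7) / C(17,12)
= 21*120 / 6188
= 2520/6188 = 90/221

90/221


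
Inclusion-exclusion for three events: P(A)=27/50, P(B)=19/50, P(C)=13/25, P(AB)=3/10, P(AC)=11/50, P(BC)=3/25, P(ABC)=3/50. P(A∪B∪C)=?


P(A∪B∪C) = P(A)+P(B)+P(C) - P(AB)-P(AC)-P(BC) + P(ABC)
= 27/50+19/50+13/25 - 3/10-11/50-3/25 + 3/50
= 43/50

43/50


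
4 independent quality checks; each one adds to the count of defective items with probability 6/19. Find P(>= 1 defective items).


P(at least one) = 1 - P(none)
P(none) = (1 - 6/19)^4 = (13/19)^4 = 28561/130321
P(at least one) = 1 - 28561/130321 = 101760/130321

101760/130321


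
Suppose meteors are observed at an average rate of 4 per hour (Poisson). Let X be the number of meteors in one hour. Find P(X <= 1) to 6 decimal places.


P(X<=1) = e^(-4)*4^0/0! + e^(-4)*4^1/1!
≈ 0.0183156389 + 0.0732625556
= 0.0915781945
≈ 0.091578

0.091578


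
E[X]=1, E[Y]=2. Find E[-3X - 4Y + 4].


E[-3X - 4Y + 4] = -3*E[X] - 4*E[Y] + 4
= (-3)*(1) + (-4)*(2) + (4)
= -3 - 8 + 4 = -7

-7


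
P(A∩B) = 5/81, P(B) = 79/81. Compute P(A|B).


P(A|B) = P(A∩B)/P(B) = (5/81)/(79/81) = 5/79

5/79


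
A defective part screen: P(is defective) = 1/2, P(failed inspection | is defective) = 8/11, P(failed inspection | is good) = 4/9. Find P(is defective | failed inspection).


P(A) = P(A|B)P(B) + P(A|B')P(B') = 8/11*1/2 + 4/9*1/2 = 58/99
P(B|A) = P(A|B)P(B)/P(A) = (4/11)/(58/99) = 18/29

18/29


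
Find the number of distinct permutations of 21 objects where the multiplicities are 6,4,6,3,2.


21! = 51090942171709440000
Denominator: 6!=720 * 4!=24 * 6!=720 * 3!=6 * 2!=2
Coefficient = 51090942171709440000 / 149299200 = 342205063200

342205063200


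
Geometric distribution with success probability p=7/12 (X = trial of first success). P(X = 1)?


P(X=1) = (1-p)^0 * p = (5/12)^0 * 7/12
= 1 * 7/12 = 7/12

7/12


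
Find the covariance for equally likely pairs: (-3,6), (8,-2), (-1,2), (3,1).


E[X]=7/4, E[Y]=7/4, E[XY]=-33/4
Cov(X,Y) = E[XY] - E[X]E[Y] = -33/4 - 7/4*7/4 = -181/16

-181/16


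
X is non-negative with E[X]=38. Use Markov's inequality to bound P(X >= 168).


Markov: P(X >= a) <= E[X]/a
P(X >= 168) <= 38/168 = 19/84

19/84


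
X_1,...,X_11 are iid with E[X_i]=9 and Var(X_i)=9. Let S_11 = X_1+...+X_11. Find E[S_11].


E[S_n] = n*E[X_1] = 11*9 = 99

99


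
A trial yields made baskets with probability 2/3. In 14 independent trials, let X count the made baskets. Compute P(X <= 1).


P(X<=1) = P(X=0) + P(X=1)
= 1/4782969 + 28/4782969
= 29/4782969

29/4782969


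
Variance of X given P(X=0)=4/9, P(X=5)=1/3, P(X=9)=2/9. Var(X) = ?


E[X] = 11/3, E[X^2] = 79/3
Var(X) = E[X^2] - (E[X])^2 = 79/3 - (11/3)^2 = 116/9

116/9


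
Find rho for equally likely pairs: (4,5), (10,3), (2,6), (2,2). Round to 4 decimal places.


Cov(X,Y) = -1.5000, Var(X) = 10.7500, Var(Y) = 2.5000
rho = Cov/(sqrt(VarX)*sqrt(VarY)) = -0.2893

-0.2893


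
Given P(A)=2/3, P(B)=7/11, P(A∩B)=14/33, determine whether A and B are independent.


P(A)*P(B) = 2/3*7/11 = 14/33
P(A∩B) = 14/33, which equals P(A)P(B), so independent

Yes, A and B are independent


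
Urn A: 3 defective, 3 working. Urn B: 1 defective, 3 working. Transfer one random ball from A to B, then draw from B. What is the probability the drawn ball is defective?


P(transfer defective) = 3/6 = 1/2; P(transfer working) = 1/2
If defective transferred: Urn II has 2 defective of 5, so P(defective|defective moved) = 2/5
If working transferred: Urn II has 1 defective of 5, so P(defective|working moved) = 1/5
By total probability: P(defective) = 1/2*2/5 + 1/2*1/5 = 3/10

3/10


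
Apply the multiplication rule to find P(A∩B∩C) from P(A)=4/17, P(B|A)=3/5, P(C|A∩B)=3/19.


P(A∩B∩C) = P(A) * P(B|A) * P(C|A∩B)
= 4/17 * 3/5 * 3/19
= 12/85 * 3/19 = 36/1615

36/1615


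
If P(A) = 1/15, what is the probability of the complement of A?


P(A') = 1 - P(A) = 1 - 1/15 = 14/15

14/15


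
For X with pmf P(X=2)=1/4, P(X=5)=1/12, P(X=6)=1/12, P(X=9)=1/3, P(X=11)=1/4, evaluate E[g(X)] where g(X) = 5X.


E[5X] = sum(g(x)*P(x))
= 10*1/4 + 25*1/12 + 30*1/12 + 45*1/3 + 55*1/4
= 215/6

215/6


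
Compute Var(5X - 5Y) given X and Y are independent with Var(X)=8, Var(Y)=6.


Independence => Cov(X,Y)=0
Var(5X - 5Y) = 5^2*Var(X) + (-5)^2*Var(Y)
= 25*8 + 25*6 = 350

350


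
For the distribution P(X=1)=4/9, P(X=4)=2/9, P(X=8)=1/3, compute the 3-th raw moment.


E[X^3] = sum(x^3 * P(x))
= 1*4/9 + 64*2/9 + 512*1/3
= 556/3

556/3


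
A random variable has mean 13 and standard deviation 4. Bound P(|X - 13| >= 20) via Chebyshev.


k = 20/4 = 5
Chebyshev: P(|X-mu| >= k*sigma) <= 1/k^2 = 1/5^2 = 1/25

1/25


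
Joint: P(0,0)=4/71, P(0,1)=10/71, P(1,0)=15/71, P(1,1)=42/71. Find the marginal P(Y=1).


P(Y=1) = P(0,1)+P(1,1) = 10/71 + 42/71 = 52/71

52/71


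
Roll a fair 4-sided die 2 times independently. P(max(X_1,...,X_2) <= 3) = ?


P(max <= 3) = P(all X_i <= 3) = (P(X_1 <= 3))^2
= (3/4)^2 = 9/16

9/16


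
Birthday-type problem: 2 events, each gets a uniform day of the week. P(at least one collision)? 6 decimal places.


P(all different) = prod((7-i)/7 for i=0..1) = 0.857143
P(at least one match) = 1 - 0.857143 = 0.142857

0.142857
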